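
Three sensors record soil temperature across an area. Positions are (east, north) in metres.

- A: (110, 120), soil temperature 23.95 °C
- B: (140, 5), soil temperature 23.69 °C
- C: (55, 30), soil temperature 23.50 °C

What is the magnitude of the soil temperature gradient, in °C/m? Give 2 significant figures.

0.0044 °C/m

Taking A as reference: B−A = (30, -115, -0.26); C−A = (-55, -90, -0.45).
Solve a·Δx + b·Δy = ΔT: det = 30·(-90) − (-55)·(-115) = -9025.
∂T/∂x = [(-0.26)·(-90) − (-0.45)·(-115)] / -9025 = +0.003141
∂T/∂y = [30·(-0.45) − (-55)·(-0.26)] / -9025 = +0.003080
|∇f| = √(0.003141² + 0.003080²) = 0.004399 °C/m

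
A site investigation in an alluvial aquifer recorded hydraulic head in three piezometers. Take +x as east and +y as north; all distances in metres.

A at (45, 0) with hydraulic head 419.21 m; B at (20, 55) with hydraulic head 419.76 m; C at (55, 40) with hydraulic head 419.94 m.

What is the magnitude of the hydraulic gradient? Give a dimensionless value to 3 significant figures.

0.0193

Differences from A: to B (Δx, Δy, Δh) = (-25, 55, +0.55); to C = (10, 40, +0.73).
Solve a·Δx + b·Δy = Δh: det = (-25)·40 − 10·55 = -1550.
∂h/∂x = [(+0.55)·40 − (+0.73)·55] / -1550 = +0.01171
∂h/∂y = [(-25)·(+0.73) − 10·(+0.55)] / -1550 = +0.01532
|∇h| = √(0.01171² + 0.01532²) = 0.01928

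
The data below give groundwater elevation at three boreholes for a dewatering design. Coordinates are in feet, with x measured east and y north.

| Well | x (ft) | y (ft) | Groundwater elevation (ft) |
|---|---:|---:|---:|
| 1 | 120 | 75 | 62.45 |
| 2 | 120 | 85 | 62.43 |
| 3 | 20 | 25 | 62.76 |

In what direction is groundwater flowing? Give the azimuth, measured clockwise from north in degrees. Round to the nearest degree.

046°

Differences from 1: to 2 (Δx, Δy, Δh) = (0, 10, -0.02); to 3 = (-100, -50, +0.31).
Determinant of the coordinate differences = 0·(-50) − (-100)·10 = 1000.
∂h/∂x = [(-0.02)·(-50) − (+0.31)·10] / 1000 = -0.002100
∂h/∂y = [0·(+0.31) − (-100)·(-0.02)] / 1000 = -0.002000
Flow direction (−∇h) has components (+0.002100 E, +0.002000 N).
Azimuth = atan2(E, N) = atan2(+0.002100, +0.002000) = 46.4° ≈ 046°.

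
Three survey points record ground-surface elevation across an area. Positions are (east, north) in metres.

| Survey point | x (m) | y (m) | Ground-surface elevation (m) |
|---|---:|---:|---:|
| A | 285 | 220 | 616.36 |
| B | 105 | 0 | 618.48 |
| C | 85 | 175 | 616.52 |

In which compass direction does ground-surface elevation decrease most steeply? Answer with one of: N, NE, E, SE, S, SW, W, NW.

Taking A as reference: B−A = (-180, -220, +2.12); C−A = (-200, -45, +0.16).
Solve a·Δx + b·Δy = Δz: det = (-180)·(-45) − (-200)·(-220) = -35900.
∂z/∂x = [(+2.12)·(-45) − (+0.16)·(-220)] / -35900 = +0.001677
∂z/∂y = [(-180)·(+0.16) − (-200)·(+2.12)] / -35900 = -0.01101
Steepest decrease is along −∇f = (-0.001677 E, +0.01101 N) → north.

N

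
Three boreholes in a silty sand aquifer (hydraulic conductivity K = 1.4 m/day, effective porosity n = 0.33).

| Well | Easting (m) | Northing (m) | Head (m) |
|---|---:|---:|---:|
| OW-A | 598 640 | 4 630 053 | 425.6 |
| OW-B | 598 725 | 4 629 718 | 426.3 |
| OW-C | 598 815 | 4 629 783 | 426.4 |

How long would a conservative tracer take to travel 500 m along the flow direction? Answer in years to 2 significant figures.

120 years

With h = a·x + b·y + c and OW-A as origin, the differences give:
  85·a + (-335)·b = +0.7
  175·a + (-270)·b = +0.8
Eliminate b (×(-270) and ×(-335), subtract): 35675·a = 79.00 → a = ∂h/∂x = +0.002214
Back-substitute: b = ∂h/∂y = -0.001528.
|∇h| = √(0.002214² + -0.001528²) = 0.00269
Seepage velocity v = K·i/n = 1.4 × 0.00269 / 0.33 = 0.01141 m/day.
t = 500 / 0.01141 = 4.382e+04 days = 120 years.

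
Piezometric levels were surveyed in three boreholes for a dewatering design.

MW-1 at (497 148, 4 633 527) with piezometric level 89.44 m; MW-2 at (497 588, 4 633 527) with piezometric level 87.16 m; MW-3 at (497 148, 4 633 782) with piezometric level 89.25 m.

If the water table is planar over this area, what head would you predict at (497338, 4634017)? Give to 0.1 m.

88.1 m

∂h/∂x = (87.16 − 89.44) / (497588 − 497148) = -0.005182
∂h/∂y = (89.25 − 89.44) / (4633782 − 4633527) = -0.0007451
h(497338, 4634017) = 89.44 + (-0.005182)·(190) + (-0.0007451)·(490) = 89.44 -0.985 -0.365 = 88.090 m.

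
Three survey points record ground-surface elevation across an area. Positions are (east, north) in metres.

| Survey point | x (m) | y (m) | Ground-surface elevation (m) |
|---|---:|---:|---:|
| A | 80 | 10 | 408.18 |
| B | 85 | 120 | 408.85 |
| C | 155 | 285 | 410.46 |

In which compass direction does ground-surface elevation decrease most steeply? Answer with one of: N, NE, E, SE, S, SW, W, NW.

With z = a·x + b·y + c and A as origin, the differences give:
  5·a + 110·b = +0.67
  75·a + 275·b = +2.28
Eliminate b (×275 and ×110, subtract): -6875·a = -66.550 → a = ∂z/∂x = +0.009680
Back-substitute: b = ∂z/∂y = +0.005651.
Steepest decrease is along −∇f = (-0.009680 E, -0.005651 N) → southwest.

SW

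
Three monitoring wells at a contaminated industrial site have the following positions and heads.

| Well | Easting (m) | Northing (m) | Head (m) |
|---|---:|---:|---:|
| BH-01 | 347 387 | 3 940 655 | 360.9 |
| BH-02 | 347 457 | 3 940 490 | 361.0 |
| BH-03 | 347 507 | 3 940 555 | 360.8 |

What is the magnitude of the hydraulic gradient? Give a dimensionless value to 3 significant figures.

With h = a·x + b·y + c and BH-01 as origin, the differences give:
  70·a + (-165)·b = +0.1
  120·a + (-100)·b = -0.1
Eliminate b (×(-100) and ×(-165), subtract): 12800·a = -26.50 → a = ∂h/∂x = -0.002070
Back-substitute: b = ∂h/∂y = -0.001484.
|∇h| = √(-0.002070² + -0.001484²) = 0.002547

0.00255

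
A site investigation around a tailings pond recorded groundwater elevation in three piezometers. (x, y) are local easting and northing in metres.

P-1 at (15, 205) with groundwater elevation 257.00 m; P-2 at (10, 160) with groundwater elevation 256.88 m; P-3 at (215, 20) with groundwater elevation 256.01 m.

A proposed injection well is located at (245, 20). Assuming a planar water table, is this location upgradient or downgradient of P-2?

Differences from P-1: to P-2 (Δx, Δy, Δh) = (-5, -45, -0.12); to P-3 = (200, -185, -0.99).
Solve a·Δx + b·Δy = Δh: det = (-5)·(-185) − 200·(-45) = 9925.
∂h/∂x = [(-0.12)·(-185) − (-0.99)·(-45)] / 9925 = -0.002252
∂h/∂y = [(-5)·(-0.99) − 200·(-0.12)] / 9925 = +0.002917
Head at (245, 20) = 257.00 + (-0.002252)·(230) + (+0.002917)·(-185) = 255.94 m.
That is lower than the 256.88 m at P-2, so the point is downgradient.

downgradient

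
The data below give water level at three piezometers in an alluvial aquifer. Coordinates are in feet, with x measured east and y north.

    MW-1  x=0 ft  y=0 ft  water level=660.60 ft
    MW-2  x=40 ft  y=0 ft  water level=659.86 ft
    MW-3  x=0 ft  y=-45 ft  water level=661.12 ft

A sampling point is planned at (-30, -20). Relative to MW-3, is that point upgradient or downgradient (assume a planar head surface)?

∂h/∂x = (659.86 − 660.60) / (40 − 0) = -0.01850
∂h/∂y = (661.12 − 660.60) / (-45 − 0) = -0.01156
Head at (-30, -20) = 660.60 + (-0.01850)·(-30) + (-0.01156)·(-20) = 661.39 ft.
That is higher than the 661.12 ft at MW-3, so the point is upgradient.

upgradient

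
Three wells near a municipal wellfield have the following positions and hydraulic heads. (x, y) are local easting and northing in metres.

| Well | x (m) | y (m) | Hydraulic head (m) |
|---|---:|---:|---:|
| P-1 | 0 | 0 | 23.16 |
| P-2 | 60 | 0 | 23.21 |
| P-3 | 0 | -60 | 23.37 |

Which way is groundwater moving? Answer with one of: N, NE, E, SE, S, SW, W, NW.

∂h/∂x = (23.21 − 23.16) / (60 − 0) = +0.0008333
∂h/∂y = (23.37 − 23.16) / (-60 − 0) = -0.003500
Flow = −∇h = (-0.0008333 east, +0.003500 north), which points north.

N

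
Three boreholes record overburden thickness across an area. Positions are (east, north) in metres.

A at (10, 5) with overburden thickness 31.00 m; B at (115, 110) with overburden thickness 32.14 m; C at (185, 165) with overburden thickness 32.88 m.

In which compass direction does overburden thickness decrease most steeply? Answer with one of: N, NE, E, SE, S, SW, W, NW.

W

Differences from A: to B (Δx, Δy, Δh) = (105, 105, +1.14); to C = (175, 160, +1.88).
Determinant of the coordinate differences = 105·160 − 175·105 = -1575.
∂d/∂x = [(+1.14)·160 − (+1.88)·105] / -1575 = +0.009524
∂d/∂y = [105·(+1.88) − 175·(+1.14)] / -1575 = +0.001333
Steepest decrease is along −∇f = (-0.009524 E, -0.001333 N) → west.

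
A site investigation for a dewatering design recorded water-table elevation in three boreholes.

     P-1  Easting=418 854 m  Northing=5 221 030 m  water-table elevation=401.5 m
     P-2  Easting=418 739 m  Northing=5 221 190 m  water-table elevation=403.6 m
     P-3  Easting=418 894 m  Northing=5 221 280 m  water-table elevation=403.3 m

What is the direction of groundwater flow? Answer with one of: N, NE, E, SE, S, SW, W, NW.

SE

Differences from P-1: to P-2 (Δx, Δy, Δh) = (-115, 160, +2.1); to P-3 = (40, 250, +1.8).
Determinant of the coordinate differences = (-115)·250 − 40·160 = -35150.
∂h/∂x = [(+2.1)·250 − (+1.8)·160] / -35150 = -0.006743
∂h/∂y = [(-115)·(+1.8) − 40·(+2.1)] / -35150 = +0.008279
Flow = −∇h = (+0.006743 east, -0.008279 north), which points southeast.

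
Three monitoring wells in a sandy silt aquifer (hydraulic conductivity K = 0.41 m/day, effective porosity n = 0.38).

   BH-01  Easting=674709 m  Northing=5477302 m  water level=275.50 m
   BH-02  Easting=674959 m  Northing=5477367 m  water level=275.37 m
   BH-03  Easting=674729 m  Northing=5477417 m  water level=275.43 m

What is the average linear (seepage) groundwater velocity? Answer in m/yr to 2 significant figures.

0.26 m/yr

Taking BH-01 as reference: BH-02−BH-01 = (250, 65, -0.13); BH-03−BH-01 = (20, 115, -0.07).
Solve a·Δx + b·Δy = Δh: det = 250·115 − 20·65 = 27450.
∂h/∂x = [(-0.13)·115 − (-0.07)·65] / 27450 = -0.0003789
∂h/∂y = [250·(-0.07) − 20·(-0.13)] / 27450 = -0.0005428
|∇h| = √(-0.0003789² + -0.0005428²) = 0.000662
Seepage velocity v = K·i/n = 0.41 × 0.000662 / 0.38 = 0.0007143 m/day = 0.2609 m/yr.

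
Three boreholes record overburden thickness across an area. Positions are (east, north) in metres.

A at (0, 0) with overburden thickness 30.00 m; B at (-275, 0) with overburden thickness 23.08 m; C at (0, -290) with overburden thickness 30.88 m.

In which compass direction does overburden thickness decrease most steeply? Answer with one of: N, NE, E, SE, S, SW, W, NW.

W

∂d/∂x = (23.08 − 30.00) / (-275 − 0) = +0.02516
∂d/∂y = (30.88 − 30.00) / (-290 − 0) = -0.003034
Steepest decrease is along −∇f = (-0.02516 E, +0.003034 N) → west.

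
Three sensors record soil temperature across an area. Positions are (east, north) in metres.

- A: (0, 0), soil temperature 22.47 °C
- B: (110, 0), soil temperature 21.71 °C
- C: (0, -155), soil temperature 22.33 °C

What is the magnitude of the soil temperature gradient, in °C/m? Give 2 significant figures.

∂T/∂x = (21.71 − 22.47) / (110 − 0) = -0.006909
∂T/∂y = (22.33 − 22.47) / (-155 − 0) = +0.0009032
|∇f| = √(-0.006909² + 0.0009032²) = 0.006968 °C/m

0.0070 °C/m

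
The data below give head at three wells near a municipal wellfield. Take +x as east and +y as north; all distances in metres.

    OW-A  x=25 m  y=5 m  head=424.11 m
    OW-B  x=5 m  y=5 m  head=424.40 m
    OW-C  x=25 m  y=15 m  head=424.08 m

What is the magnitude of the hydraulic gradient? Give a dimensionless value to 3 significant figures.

0.0148

With h = a·x + b·y + c and OW-A as origin, the differences give:
  (-20)·a + 0·b = +0.29
  0·a + 10·b = -0.03
Eliminate b (×10 and ×0, subtract): -200·a = 2.900 → a = ∂h/∂x = -0.01450
Back-substitute: b = ∂h/∂y = -0.003000.
|∇h| = √(-0.01450² + -0.003000²) = 0.01481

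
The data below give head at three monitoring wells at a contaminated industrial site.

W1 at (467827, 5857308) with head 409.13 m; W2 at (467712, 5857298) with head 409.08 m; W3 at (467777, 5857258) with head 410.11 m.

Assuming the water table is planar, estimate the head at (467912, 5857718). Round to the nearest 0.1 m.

400.3 m

Taking W1 as reference: W2−W1 = (-115, -10, -0.05); W3−W1 = (-50, -50, +0.98).
Determinant of the coordinate differences = (-115)·(-50) − (-50)·(-10) = 5250.
∂h/∂x = [(-0.05)·(-50) − (+0.98)·(-10)] / 5250 = +0.002343
∂h/∂y = [(-115)·(+0.98) − (-50)·(-0.05)] / 5250 = -0.02194
h(467912, 5857718) = 409.13 + (+0.002343)·(85) + (-0.02194)·(410) = 409.13 +0.199 -8.997 = 400.333 m.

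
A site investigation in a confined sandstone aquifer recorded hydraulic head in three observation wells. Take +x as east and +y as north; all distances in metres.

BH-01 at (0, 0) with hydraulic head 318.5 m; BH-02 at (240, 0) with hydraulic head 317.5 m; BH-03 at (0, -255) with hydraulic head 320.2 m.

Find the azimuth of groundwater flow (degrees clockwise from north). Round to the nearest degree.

032°

∂h/∂x = (317.5 − 318.5) / (240 − 0) = -0.004167
∂h/∂y = (320.2 − 318.5) / (-255 − 0) = -0.006667
Flow direction (−∇h) has components (+0.004167 E, +0.006667 N).
Azimuth = atan2(E, N) = atan2(+0.004167, +0.006667) = 32.0° ≈ 032°.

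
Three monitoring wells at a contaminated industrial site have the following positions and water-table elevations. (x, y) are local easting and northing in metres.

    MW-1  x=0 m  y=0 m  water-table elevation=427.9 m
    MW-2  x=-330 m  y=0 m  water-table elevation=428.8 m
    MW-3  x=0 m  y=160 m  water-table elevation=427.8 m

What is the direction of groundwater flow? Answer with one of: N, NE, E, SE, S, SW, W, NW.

E

∂h/∂x = (428.8 − 427.9) / (-330 − 0) = -0.002727
∂h/∂y = (427.8 − 427.9) / (160 − 0) = -0.0006250
Flow = −∇h = (+0.002727 east, +0.0006250 north), which points east.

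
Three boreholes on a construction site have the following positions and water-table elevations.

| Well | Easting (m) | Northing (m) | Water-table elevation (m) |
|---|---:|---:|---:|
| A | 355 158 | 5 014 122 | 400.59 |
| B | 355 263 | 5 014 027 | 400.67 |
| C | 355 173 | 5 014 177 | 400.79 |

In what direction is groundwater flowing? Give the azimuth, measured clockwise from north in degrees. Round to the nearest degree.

230°

Three-point gradient (reference A): Δ to B = (105, -95, +0.08), Δ to C = (15, 55, +0.20).
∂h/∂x = +0.003250, ∂h/∂y = +0.002750 (det = 7200).
Flow direction (−∇h) has components (-0.003250 E, -0.002750 N).
Azimuth = atan2(E, N) = atan2(-0.003250, -0.002750) = 229.8° ≈ 230°.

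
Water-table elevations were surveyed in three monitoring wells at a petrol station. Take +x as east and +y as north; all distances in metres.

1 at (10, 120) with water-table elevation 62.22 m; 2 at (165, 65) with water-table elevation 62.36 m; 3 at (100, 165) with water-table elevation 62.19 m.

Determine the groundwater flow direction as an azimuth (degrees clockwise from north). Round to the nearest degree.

345°

With h = a·x + b·y + c and 1 as origin, the differences give:
  155·a + (-55)·b = +0.14
  90·a + 45·b = -0.03
Eliminate b (×45 and ×(-55), subtract): 11925·a = 4.650 → a = ∂h/∂x = +0.0003899
Back-substitute: b = ∂h/∂y = -0.001447.
Flow direction (−∇h) has components (-0.0003899 E, +0.001447 N).
Azimuth = atan2(E, N) = atan2(-0.0003899, +0.001447) = 344.9° ≈ 345°.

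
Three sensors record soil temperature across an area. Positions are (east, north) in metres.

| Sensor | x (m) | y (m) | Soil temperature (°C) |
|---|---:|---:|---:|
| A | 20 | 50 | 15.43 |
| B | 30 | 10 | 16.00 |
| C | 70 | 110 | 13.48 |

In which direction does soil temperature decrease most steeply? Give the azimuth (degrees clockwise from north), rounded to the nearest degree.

Differences from A: to B (Δx, Δy, Δh) = (10, -40, +0.57); to C = (50, 60, -1.95).
Determinant of the coordinate differences = 10·60 − 50·(-40) = 2600.
∂T/∂x = [(+0.57)·60 − (-1.95)·(-40)] / 2600 = -0.01685
∂T/∂y = [10·(-1.95) − 50·(+0.57)] / 2600 = -0.01846
Steepest decrease is along −∇f: components (+0.01685 E, +0.01846 N).
Azimuth = atan2(+0.01685, +0.01846) = 42.4° ≈ 042°.

042°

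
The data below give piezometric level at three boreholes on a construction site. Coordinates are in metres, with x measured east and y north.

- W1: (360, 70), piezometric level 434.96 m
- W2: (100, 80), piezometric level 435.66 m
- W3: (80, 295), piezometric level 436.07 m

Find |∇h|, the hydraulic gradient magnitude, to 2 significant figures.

With h = a·x + b·y + c and W1 as origin, the differences give:
  (-260)·a + 10·b = +0.70
  (-280)·a + 225·b = +1.11
Eliminate b (×225 and ×10, subtract): -55700·a = 146.400 → a = ∂h/∂x = -0.002628
Back-substitute: b = ∂h/∂y = +0.001662.
|∇h| = √(-0.002628² + 0.001662²) = 0.003109

0.0031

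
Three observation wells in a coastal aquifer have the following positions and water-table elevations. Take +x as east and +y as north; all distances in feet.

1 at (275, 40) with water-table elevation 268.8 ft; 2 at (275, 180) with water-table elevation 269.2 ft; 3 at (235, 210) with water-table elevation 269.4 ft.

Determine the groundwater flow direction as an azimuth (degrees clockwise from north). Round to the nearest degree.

Differences from 1: to 2 (Δx, Δy, Δh) = (0, 140, +0.4); to 3 = (-40, 170, +0.6).
Determinant of the coordinate differences = 0·170 − (-40)·140 = 5600.
∂h/∂x = [(+0.4)·170 − (+0.6)·140] / 5600 = -0.002857
∂h/∂y = [0·(+0.6) − (-40)·(+0.4)] / 5600 = +0.002857
Flow direction (−∇h) has components (+0.002857 E, -0.002857 N).
Azimuth = atan2(E, N) = atan2(+0.002857, -0.002857) = 135.0° ≈ 135°.

135°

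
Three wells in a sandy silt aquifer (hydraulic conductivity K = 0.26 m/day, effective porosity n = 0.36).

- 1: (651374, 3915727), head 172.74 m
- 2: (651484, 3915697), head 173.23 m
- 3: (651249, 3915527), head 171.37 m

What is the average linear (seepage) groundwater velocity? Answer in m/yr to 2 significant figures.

Three-point gradient (reference 1): Δ to 2 = (110, -30, +0.49), Δ to 3 = (-125, -200, -1.37).
∂h/∂x = +0.005402, ∂h/∂y = +0.003474 (det = -25750).
|∇h| = √(0.005402² + 0.003474²) = 0.006423
Seepage velocity v = K·i/n = 0.26 × 0.006423 / 0.36 = 0.004639 m/day = 1.694 m/yr.

1.7 m/yr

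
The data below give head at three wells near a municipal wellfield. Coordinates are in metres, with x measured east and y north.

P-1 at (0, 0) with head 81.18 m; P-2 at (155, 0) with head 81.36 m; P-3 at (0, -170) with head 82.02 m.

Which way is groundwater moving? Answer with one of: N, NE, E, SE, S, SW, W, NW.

N

∂h/∂x = (81.36 − 81.18) / (155 − 0) = +0.001161
∂h/∂y = (82.02 − 81.18) / (-170 − 0) = -0.004941
Flow = −∇h = (-0.001161 east, +0.004941 north), which points north.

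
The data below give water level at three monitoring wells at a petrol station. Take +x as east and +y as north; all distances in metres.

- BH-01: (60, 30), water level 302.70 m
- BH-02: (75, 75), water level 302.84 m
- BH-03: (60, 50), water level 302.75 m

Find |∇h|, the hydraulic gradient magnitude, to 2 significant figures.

0.0031

Differences from BH-01: to BH-02 (Δx, Δy, Δh) = (15, 45, +0.14); to BH-03 = (0, 20, +0.05).
Solve a·Δx + b·Δy = Δh: det = 15·20 − 0·45 = 300.
∂h/∂x = [(+0.14)·20 − (+0.05)·45] / 300 = +0.001833
∂h/∂y = [15·(+0.05) − 0·(+0.14)] / 300 = +0.002500
|∇h| = √(0.001833² + 0.002500²) = 0.0031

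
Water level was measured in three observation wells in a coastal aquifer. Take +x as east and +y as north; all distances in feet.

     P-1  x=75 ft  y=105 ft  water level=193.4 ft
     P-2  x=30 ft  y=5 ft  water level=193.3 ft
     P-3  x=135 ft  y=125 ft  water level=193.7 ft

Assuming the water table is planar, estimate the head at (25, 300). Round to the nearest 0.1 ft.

192.8 ft

With h = a·x + b·y + c and P-1 as origin, the differences give:
  (-45)·a + (-100)·b = -0.1
  60·a + 20·b = +0.3
Eliminate b (×20 and ×(-100), subtract): 5100·a = 28.00 → a = ∂h/∂x = +0.005490
Back-substitute: b = ∂h/∂y = -0.001471.
h(25, 300) = 193.4 + (+0.005490)·(-50) + (-0.001471)·(195) = 193.4 -0.275 -0.287 = 192.839 ft.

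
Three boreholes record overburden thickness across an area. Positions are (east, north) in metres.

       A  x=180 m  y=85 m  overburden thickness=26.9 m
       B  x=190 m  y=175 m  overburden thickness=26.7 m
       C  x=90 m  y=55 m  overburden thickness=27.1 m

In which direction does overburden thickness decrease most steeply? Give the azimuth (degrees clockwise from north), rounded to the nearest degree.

037°

Differences from A: to B (Δx, Δy, Δh) = (10, 90, -0.2); to C = (-90, -30, +0.2).
Solve a·Δx + b·Δy = Δd: det = 10·(-30) − (-90)·90 = 7800.
∂d/∂x = [(-0.2)·(-30) − (+0.2)·90] / 7800 = -0.001538
∂d/∂y = [10·(+0.2) − (-90)·(-0.2)] / 7800 = -0.002051
Steepest decrease is along −∇f: components (+0.001538 E, +0.002051 N).
Azimuth = atan2(+0.001538, +0.002051) = 36.9° ≈ 037°.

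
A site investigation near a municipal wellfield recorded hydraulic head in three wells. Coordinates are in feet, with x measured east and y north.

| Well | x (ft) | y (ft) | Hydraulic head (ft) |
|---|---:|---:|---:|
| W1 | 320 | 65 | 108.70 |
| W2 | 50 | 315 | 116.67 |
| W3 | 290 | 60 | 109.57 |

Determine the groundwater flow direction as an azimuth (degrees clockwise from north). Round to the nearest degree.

Taking W1 as reference: W2−W1 = (-270, 250, +7.97); W3−W1 = (-30, -5, +0.87).
Solve a·Δx + b·Δy = Δh: det = (-270)·(-5) − (-30)·250 = 8850.
∂h/∂x = [(+7.97)·(-5) − (+0.87)·250] / 8850 = -0.02908
∂h/∂y = [(-270)·(+0.87) − (-30)·(+7.97)] / 8850 = +0.0004746
Flow direction (−∇h) has components (+0.02908 E, -0.0004746 N).
Azimuth = atan2(E, N) = atan2(+0.02908, -0.0004746) = 90.9° ≈ 091°.

091°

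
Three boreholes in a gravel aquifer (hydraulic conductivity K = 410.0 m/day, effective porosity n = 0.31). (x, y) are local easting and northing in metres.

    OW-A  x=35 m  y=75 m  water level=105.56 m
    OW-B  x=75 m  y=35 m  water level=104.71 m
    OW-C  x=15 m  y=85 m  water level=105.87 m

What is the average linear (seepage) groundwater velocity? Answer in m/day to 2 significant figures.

With h = a·x + b·y + c and OW-A as origin, the differences give:
  40·a + (-40)·b = -0.85
  (-20)·a + 10·b = +0.31
Eliminate b (×10 and ×(-40), subtract): -400·a = 3.900 → a = ∂h/∂x = -0.009750
Back-substitute: b = ∂h/∂y = +0.01150.
|∇h| = √(-0.009750² + 0.01150²) = 0.01508
Seepage velocity v = K·i/n = 410.0 × 0.01508 / 0.31 = 19.94 m/day.

20 m/day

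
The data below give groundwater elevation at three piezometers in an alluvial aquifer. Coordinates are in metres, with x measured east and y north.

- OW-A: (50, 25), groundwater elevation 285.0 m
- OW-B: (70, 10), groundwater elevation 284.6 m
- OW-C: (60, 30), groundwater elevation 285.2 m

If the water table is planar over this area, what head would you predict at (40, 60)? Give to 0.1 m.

With h = a·x + b·y + c and OW-A as origin, the differences give:
  20·a + (-15)·b = -0.4
  10·a + 5·b = +0.2
Eliminate b (×5 and ×(-15), subtract): 250·a = 1.00 → a = ∂h/∂x = +0.004000
Back-substitute: b = ∂h/∂y = +0.03200.
h(40, 60) = 285.0 + (+0.004000)·(-10) + (+0.03200)·(35) = 285.0 -0.040 +1.120 = 286.080 m.

286.1 m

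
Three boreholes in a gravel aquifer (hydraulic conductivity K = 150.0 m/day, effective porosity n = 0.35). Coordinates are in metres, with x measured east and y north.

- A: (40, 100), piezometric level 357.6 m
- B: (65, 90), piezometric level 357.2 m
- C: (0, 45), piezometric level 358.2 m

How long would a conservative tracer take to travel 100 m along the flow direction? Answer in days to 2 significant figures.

15 days

Differences from A: to B (Δx, Δy, Δh) = (25, -10, -0.4); to C = (-40, -55, +0.6).
Determinant of the coordinate differences = 25·(-55) − (-40)·(-10) = -1775.
∂h/∂x = [(-0.4)·(-55) − (+0.6)·(-10)] / -1775 = -0.01577
∂h/∂y = [25·(+0.6) − (-40)·(-0.4)] / -1775 = +0.0005634
|∇h| = √(-0.01577² + 0.0005634²) = 0.01578
Seepage velocity v = K·i/n = 150.0 × 0.01578 / 0.35 = 6.763 m/day.
t = 100 / 6.763 = 14.79 days.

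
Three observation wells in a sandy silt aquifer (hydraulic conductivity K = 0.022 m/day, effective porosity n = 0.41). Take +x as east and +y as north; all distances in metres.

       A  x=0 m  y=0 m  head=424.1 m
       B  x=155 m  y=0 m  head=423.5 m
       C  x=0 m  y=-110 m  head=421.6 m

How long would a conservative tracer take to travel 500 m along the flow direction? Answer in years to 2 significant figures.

∂h/∂x = (423.5 − 424.1) / (155 − 0) = -0.003871
∂h/∂y = (421.6 − 424.1) / (-110 − 0) = +0.02273
|∇h| = √(-0.003871² + 0.02273²) = 0.02306
Seepage velocity v = K·i/n = 0.022 × 0.02306 / 0.41 = 0.001237 m/day.
t = 500 / 0.001237 = 4.042e+05 days = 1.11e+03 years.

1100 years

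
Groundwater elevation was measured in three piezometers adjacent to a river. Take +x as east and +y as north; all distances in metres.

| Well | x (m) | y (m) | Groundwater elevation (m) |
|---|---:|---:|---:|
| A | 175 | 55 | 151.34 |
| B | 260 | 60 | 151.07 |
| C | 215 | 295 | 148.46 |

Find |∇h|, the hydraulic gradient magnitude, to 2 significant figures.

With h = a·x + b·y + c and A as origin, the differences give:
  85·a + 5·b = -0.27
  40·a + 240·b = -2.88
Eliminate b (×240 and ×5, subtract): 20200·a = -50.400 → a = ∂h/∂x = -0.002495
Back-substitute: b = ∂h/∂y = -0.01158.
|∇h| = √(-0.002495² + -0.01158²) = 0.01185

0.012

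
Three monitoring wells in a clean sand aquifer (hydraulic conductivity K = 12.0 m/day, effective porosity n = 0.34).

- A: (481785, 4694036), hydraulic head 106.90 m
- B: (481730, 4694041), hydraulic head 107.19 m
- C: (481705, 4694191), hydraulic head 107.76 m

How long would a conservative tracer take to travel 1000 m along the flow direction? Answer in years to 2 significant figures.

Three-point gradient (reference A): Δ to B = (-55, 5, +0.29), Δ to C = (-80, 155, +0.86).
∂h/∂x = -0.005003, ∂h/∂y = +0.002966 (det = -8125).
|∇h| = √(-0.005003² + 0.002966²) = 0.005816
Seepage velocity v = K·i/n = 12.0 × 0.005816 / 0.34 = 0.2053 m/day.
t = 1000 / 0.2053 = 4871 days = 13.3 years.

13 years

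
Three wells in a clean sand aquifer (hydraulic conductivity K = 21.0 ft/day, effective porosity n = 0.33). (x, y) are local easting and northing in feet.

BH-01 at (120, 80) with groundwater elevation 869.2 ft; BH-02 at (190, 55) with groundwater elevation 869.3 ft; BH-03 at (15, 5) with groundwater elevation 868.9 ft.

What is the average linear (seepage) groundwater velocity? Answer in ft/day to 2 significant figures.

Taking BH-01 as reference: BH-02−BH-01 = (70, -25, +0.1); BH-03−BH-01 = (-105, -75, -0.3).
Determinant of the coordinate differences = 70·(-75) − (-105)·(-25) = -7875.
∂h/∂x = [(+0.1)·(-75) − (-0.3)·(-25)] / -7875 = +0.001905
∂h/∂y = [70·(-0.3) − (-105)·(+0.1)] / -7875 = +0.001333
|∇h| = √(0.001905² + 0.001333²) = 0.002325
Seepage velocity v = K·i/n = 21.0 × 0.002325 / 0.33 = 0.148 ft/day.

0.15 ft/day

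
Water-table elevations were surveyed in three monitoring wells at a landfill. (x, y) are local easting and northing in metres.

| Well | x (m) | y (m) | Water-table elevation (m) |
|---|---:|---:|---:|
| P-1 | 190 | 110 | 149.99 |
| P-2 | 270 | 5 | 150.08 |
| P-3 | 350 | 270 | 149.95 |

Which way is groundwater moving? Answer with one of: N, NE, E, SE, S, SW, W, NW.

NW

With h = a·x + b·y + c and P-1 as origin, the differences give:
  80·a + (-105)·b = +0.09
  160·a + 160·b = -0.04
Eliminate b (×160 and ×(-105), subtract): 29600·a = 10.200 → a = ∂h/∂x = +0.0003446
Back-substitute: b = ∂h/∂y = -0.0005946.
Flow = −∇h = (-0.0003446 east, +0.0005946 north), which points northwest.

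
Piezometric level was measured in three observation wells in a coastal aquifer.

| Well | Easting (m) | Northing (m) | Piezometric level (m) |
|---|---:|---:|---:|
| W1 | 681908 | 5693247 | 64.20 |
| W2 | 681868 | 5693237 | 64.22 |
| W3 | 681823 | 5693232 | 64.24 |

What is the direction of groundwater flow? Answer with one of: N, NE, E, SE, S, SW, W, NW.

NE

With h = a·x + b·y + c and W1 as origin, the differences give:
  (-40)·a + (-10)·b = +0.02
  (-85)·a + (-15)·b = +0.04
Eliminate b (×(-15) and ×(-10), subtract): -250·a = 0.100 → a = ∂h/∂x = -0.0004000
Back-substitute: b = ∂h/∂y = -0.0004000.
Flow = −∇h = (+0.0004000 east, +0.0004000 north), which points northeast.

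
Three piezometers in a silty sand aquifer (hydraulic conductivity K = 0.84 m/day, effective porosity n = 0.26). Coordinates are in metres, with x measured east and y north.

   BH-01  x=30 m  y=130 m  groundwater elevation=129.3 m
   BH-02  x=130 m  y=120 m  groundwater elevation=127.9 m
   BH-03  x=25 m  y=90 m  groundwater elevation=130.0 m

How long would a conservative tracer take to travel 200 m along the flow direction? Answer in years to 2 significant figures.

With h = a·x + b·y + c and BH-01 as origin, the differences give:
  100·a + (-10)·b = -1.4
  (-5)·a + (-40)·b = +0.7
Eliminate b (×(-40) and ×(-10), subtract): -4050·a = 63.00 → a = ∂h/∂x = -0.01556
Back-substitute: b = ∂h/∂y = -0.01556.
|∇h| = √(-0.01556² + -0.01556²) = 0.02201
Seepage velocity v = K·i/n = 0.84 × 0.02201 / 0.26 = 0.07111 m/day.
t = 200 / 0.07111 = 2813 days = 7.7 years.

7.7 years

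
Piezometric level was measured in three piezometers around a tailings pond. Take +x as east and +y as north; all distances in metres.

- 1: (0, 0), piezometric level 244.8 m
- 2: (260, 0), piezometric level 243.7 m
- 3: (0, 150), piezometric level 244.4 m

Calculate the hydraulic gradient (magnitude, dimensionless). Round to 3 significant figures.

∂h/∂x = (243.7 − 244.8) / (260 − 0) = -0.004231
∂h/∂y = (244.4 − 244.8) / (150 − 0) = -0.002667
|∇h| = √(-0.004231² + -0.002667²) = 0.005001

0.00500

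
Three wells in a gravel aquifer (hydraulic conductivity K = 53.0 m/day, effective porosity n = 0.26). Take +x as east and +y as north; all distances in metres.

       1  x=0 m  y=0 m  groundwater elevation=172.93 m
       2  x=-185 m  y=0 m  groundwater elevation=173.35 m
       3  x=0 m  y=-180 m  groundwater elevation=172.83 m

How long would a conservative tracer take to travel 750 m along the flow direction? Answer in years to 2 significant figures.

4.3 years

∂h/∂x = (173.35 − 172.93) / (-185 − 0) = -0.002270
∂h/∂y = (172.83 − 172.93) / (-180 − 0) = +0.0005556
|∇h| = √(-0.002270² + 0.0005556²) = 0.002337
Seepage velocity v = K·i/n = 53.0 × 0.002337 / 0.26 = 0.4764 m/day.
t = 750 / 0.4764 = 1574 days = 4.31 years.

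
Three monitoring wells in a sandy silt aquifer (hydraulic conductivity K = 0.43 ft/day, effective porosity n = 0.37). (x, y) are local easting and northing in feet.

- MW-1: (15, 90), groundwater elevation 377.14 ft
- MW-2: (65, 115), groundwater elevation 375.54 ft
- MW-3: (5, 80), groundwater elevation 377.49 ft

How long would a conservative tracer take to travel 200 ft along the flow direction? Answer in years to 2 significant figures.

With h = a·x + b·y + c and MW-1 as origin, the differences give:
  50·a + 25·b = -1.60
  (-10)·a + (-10)·b = +0.35
Eliminate b (×(-10) and ×25, subtract): -250·a = 7.250 → a = ∂h/∂x = -0.02900
Back-substitute: b = ∂h/∂y = -0.006000.
|∇h| = √(-0.02900² + -0.006000²) = 0.02961
Seepage velocity v = K·i/n = 0.43 × 0.02961 / 0.37 = 0.03441 ft/day.
t = 200 / 0.03441 = 5812 days = 15.9 years.

16 years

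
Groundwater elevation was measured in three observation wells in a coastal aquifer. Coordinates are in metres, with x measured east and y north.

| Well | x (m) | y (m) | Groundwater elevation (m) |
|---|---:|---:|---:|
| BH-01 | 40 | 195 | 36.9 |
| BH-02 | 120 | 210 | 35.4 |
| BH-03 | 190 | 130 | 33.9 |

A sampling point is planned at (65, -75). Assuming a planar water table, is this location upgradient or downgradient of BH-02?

upgradient

Three-point gradient (reference BH-01): Δ to BH-02 = (80, 15, -1.5), Δ to BH-03 = (150, -65, -3.0).
∂h/∂x = -0.01913, ∂h/∂y = +0.002013 (det = -7450).
Head at (65, -75) = 36.9 + (-0.01913)·(25) + (+0.002013)·(-270) = 35.88 m.
That is higher than the 35.4 m at BH-02, so the point is upgradient.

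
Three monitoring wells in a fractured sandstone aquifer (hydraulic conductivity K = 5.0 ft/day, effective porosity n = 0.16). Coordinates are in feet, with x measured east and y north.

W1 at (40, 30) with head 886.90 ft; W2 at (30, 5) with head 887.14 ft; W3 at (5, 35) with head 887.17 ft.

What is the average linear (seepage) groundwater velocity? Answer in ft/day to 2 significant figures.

0.33 ft/day

Taking W1 as reference: W2−W1 = (-10, -25, +0.24); W3−W1 = (-35, 5, +0.27).
Determinant of the coordinate differences = (-10)·5 − (-35)·(-25) = -925.
∂h/∂x = [(+0.24)·5 − (+0.27)·(-25)] / -925 = -0.008595
∂h/∂y = [(-10)·(+0.27) − (-35)·(+0.24)] / -925 = -0.006162
|∇h| = √(-0.008595² + -0.006162²) = 0.01058
Seepage velocity v = K·i/n = 5.0 × 0.01058 / 0.16 = 0.3306 ft/day.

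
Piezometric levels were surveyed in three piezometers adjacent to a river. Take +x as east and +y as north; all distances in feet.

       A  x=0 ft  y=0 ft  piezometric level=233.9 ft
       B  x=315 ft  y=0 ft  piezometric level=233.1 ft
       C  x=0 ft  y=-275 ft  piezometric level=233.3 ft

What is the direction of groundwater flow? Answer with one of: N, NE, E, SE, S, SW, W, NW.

∂h/∂x = (233.1 − 233.9) / (315 − 0) = -0.002540
∂h/∂y = (233.3 − 233.9) / (-275 − 0) = +0.002182
Flow = −∇h = (+0.002540 east, -0.002182 north), which points southeast.

SE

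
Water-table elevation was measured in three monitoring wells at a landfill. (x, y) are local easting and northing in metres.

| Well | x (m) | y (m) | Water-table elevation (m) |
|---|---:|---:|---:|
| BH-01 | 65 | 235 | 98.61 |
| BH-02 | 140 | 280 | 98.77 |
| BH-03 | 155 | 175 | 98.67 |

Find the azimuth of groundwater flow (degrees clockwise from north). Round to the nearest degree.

231°

Differences from BH-01: to BH-02 (Δx, Δy, Δh) = (75, 45, +0.16); to BH-03 = (90, -60, +0.06).
Solve a·Δx + b·Δy = Δh: det = 75·(-60) − 90·45 = -8550.
∂h/∂x = [(+0.16)·(-60) − (+0.06)·45] / -8550 = +0.001439
∂h/∂y = [75·(+0.06) − 90·(+0.16)] / -8550 = +0.001158
Flow direction (−∇h) has components (-0.001439 E, -0.001158 N).
Azimuth = atan2(E, N) = atan2(-0.001439, -0.001158) = 231.2° ≈ 231°.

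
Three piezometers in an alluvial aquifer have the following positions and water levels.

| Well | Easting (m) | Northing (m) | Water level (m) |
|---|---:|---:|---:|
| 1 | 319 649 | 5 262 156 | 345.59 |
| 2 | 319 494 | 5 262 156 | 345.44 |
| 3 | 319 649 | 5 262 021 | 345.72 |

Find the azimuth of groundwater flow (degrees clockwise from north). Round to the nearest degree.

315°

∂h/∂x = (345.44 − 345.59) / (319494 − 319649) = +0.0009677
∂h/∂y = (345.72 − 345.59) / (5262021 − 5262156) = -0.0009630
Flow direction (−∇h) has components (-0.0009677 E, +0.0009630 N).
Azimuth = atan2(E, N) = atan2(-0.0009677, +0.0009630) = 314.9° ≈ 315°.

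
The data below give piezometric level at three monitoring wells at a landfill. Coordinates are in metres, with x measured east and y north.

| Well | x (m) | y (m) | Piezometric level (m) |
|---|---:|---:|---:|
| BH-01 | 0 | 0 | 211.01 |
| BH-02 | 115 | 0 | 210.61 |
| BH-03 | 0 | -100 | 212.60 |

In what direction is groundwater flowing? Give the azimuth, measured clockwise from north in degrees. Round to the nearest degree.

∂h/∂x = (210.61 − 211.01) / (115 − 0) = -0.003478
∂h/∂y = (212.60 − 211.01) / (-100 − 0) = -0.01590
Flow direction (−∇h) has components (+0.003478 E, +0.01590 N).
Azimuth = atan2(E, N) = atan2(+0.003478, +0.01590) = 12.3° ≈ 012°.

012°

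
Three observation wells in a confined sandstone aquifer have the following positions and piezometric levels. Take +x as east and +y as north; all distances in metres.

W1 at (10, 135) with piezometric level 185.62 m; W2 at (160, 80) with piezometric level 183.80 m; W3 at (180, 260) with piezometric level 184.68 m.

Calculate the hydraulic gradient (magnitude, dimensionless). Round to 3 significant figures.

Taking W1 as reference: W2−W1 = (150, -55, -1.82); W3−W1 = (170, 125, -0.94).
Solve a·Δx + b·Δy = Δh: det = 150·125 − 170·(-55) = 28100.
∂h/∂x = [(-1.82)·125 − (-0.94)·(-55)] / 28100 = -0.009936
∂h/∂y = [150·(-0.94) − 170·(-1.82)] / 28100 = +0.005993
|∇h| = √(-0.009936² + 0.005993²) = 0.0116

0.0116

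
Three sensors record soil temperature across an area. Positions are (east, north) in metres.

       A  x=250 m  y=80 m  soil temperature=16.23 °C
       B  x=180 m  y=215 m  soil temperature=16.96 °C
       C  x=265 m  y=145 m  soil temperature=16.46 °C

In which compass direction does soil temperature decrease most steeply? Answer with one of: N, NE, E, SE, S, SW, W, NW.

Three-point gradient (reference A): Δ to B = (-70, 135, +0.73), Δ to C = (15, 65, +0.23).
∂T/∂x = -0.002494, ∂T/∂y = +0.004114 (det = -6575).
Steepest decrease is along −∇f = (+0.002494 E, -0.004114 N) → southeast.

SE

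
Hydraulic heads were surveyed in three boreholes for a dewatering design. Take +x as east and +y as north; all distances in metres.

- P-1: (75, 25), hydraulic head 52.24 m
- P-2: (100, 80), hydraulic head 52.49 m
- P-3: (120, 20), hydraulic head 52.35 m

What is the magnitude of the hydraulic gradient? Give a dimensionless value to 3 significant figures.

Differences from P-1: to P-2 (Δx, Δy, Δh) = (25, 55, +0.25); to P-3 = (45, -5, +0.11).
Solve a·Δx + b·Δy = Δh: det = 25·(-5) − 45·55 = -2600.
∂h/∂x = [(+0.25)·(-5) − (+0.11)·55] / -2600 = +0.002808
∂h/∂y = [25·(+0.11) − 45·(+0.25)] / -2600 = +0.003269
|∇h| = √(0.002808² + 0.003269²) = 0.004309

0.00431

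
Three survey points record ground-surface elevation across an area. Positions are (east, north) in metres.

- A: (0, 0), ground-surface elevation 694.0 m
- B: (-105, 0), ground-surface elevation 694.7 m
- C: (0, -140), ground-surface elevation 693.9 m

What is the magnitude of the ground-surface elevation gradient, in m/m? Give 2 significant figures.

∂z/∂x = (694.7 − 694.0) / (-105 − 0) = -0.006667
∂z/∂y = (693.9 − 694.0) / (-140 − 0) = +0.0007143
|∇f| = √(-0.006667² + 0.0007143²) = 0.006705 m/m

0.0067 m/m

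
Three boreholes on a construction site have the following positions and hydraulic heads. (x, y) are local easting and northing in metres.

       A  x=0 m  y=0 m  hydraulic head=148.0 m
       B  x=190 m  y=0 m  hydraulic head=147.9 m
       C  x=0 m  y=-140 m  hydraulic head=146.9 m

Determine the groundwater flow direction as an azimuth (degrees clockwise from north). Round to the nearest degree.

176°

∂h/∂x = (147.9 − 148.0) / (190 − 0) = -0.0005263
∂h/∂y = (146.9 − 148.0) / (-140 − 0) = +0.007857
Flow direction (−∇h) has components (+0.0005263 E, -0.007857 N).
Azimuth = atan2(E, N) = atan2(+0.0005263, -0.007857) = 176.2° ≈ 176°.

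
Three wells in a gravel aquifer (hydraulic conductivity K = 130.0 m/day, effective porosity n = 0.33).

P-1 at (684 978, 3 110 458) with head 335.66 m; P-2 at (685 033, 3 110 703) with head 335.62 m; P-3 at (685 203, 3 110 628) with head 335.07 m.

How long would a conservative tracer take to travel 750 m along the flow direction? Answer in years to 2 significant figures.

1.7 years

Taking P-1 as reference: P-2−P-1 = (55, 245, -0.04); P-3−P-1 = (225, 170, -0.59).
Determinant of the coordinate differences = 55·170 − 225·245 = -45775.
∂h/∂x = [(-0.04)·170 − (-0.59)·245] / -45775 = -0.003009
∂h/∂y = [55·(-0.59) − 225·(-0.04)] / -45775 = +0.0005123
|∇h| = √(-0.003009² + 0.0005123²) = 0.003052
Seepage velocity v = K·i/n = 130.0 × 0.003052 / 0.33 = 1.202 m/day.
t = 750 / 1.202 = 624 days = 1.71 years.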